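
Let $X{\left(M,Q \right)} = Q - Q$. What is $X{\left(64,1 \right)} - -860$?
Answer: $860$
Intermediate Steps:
$X{\left(M,Q \right)} = 0$
$X{\left(64,1 \right)} - -860 = 0 - -860 = 0 + 860 = 860$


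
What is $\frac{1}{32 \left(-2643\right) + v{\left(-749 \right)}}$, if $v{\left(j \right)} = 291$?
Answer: $- \frac{1}{84285} \approx -1.1865 \cdot 10^{-5}$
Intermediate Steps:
$\frac{1}{32 \left(-2643\right) + v{\left(-749 \right)}} = \frac{1}{32 \left(-2643\right) + 291} = \frac{1}{-84576 + 291} = \frac{1}{-84285} = - \frac{1}{84285}$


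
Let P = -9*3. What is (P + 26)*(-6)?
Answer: 6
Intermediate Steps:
P = -27
(P + 26)*(-6) = (-27 + 26)*(-6) = -1*(-6) = 6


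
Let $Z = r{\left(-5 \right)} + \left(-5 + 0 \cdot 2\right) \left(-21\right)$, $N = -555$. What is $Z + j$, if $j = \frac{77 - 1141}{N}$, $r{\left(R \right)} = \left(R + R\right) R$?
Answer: $\frac{87089}{555} \approx 156.92$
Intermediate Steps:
$r{\left(R \right)} = 2 R^{2}$ ($r{\left(R \right)} = 2 R R = 2 R^{2}$)
$Z = 155$ ($Z = 2 \left(-5\right)^{2} + \left(-5 + 0 \cdot 2\right) \left(-21\right) = 2 \cdot 25 + \left(-5 + 0\right) \left(-21\right) = 50 - -105 = 50 + 105 = 155$)
$j = \frac{1064}{555}$ ($j = \frac{77 - 1141}{-555} = \left(77 - 1141\right) \left(- \frac{1}{555}\right) = \left(-1064\right) \left(- \frac{1}{555}\right) = \frac{1064}{555} \approx 1.9171$)
$Z + j = 155 + \frac{1064}{555} = \frac{87089}{555}$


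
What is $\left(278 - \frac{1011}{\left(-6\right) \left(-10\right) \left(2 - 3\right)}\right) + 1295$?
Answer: $\frac{31797}{20} \approx 1589.8$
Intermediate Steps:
$\left(278 - \frac{1011}{\left(-6\right) \left(-10\right) \left(2 - 3\right)}\right) + 1295 = \left(278 - \frac{1011}{60 \left(2 - 3\right)}\right) + 1295 = \left(278 - \frac{1011}{60 \left(-1\right)}\right) + 1295 = \left(278 - \frac{1011}{-60}\right) + 1295 = \left(278 - - \frac{337}{20}\right) + 1295 = \left(278 + \frac{337}{20}\right) + 1295 = \frac{5897}{20} + 1295 = \frac{31797}{20}$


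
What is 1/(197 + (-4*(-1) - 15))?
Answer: 1/186 ≈ 0.0053763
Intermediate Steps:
1/(197 + (-4*(-1) - 15)) = 1/(197 + (4 - 15)) = 1/(197 - 11) = 1/186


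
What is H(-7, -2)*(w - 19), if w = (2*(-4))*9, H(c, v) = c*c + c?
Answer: -3822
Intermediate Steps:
H(c, v) = c + c² (H(c, v) = c² + c = c + c²)
w = -72 (w = -8*9 = -72)
H(-7, -2)*(w - 19) = (-7*(1 - 7))*(-72 - 19) = -7*(-6)*(-91) = 42*(-91) = -3822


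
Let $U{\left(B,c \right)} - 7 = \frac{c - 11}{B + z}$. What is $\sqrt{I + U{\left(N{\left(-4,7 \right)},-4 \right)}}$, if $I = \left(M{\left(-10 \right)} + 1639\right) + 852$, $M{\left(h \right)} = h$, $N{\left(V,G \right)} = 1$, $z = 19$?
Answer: $\frac{\sqrt{9949}}{2} \approx 49.872$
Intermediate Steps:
$U{\left(B,c \right)} = 7 + \frac{-11 + c}{19 + B}$ ($U{\left(B,c \right)} = 7 + \frac{c - 11}{B + 19} = 7 + \frac{-11 + c}{19 + B}$)
$I = 2481$ ($I = \left(-10 + 1639\right) + 852 = 1629 + 852 = 2481$)
$\sqrt{I + U{\left(N{\left(-4,7 \right)},-4 \right)}} = \sqrt{2481 + \frac{122 - 4 + 7 \cdot 1}{19 + 1}} = \sqrt{2481 + \frac{122 - 4 + 7}{20}} = \sqrt{2481 + \frac{1}{20} \cdot 125} = \sqrt{2481 + \frac{25}{4}} = \sqrt{\frac{9949}{4}} = \frac{\sqrt{9949}}{2}$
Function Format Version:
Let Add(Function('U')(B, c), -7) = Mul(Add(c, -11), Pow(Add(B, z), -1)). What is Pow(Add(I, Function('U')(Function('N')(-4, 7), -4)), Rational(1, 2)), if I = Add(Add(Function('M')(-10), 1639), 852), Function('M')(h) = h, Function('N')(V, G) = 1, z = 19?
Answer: Mul(Rational(1, 2), Pow(9949, Rational(1, 2))) ≈ 49.872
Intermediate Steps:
Function('U')(B, c) = Add(7, Mul(Pow(Add(19, B), -1), Add(-11, c))) (Function('U')(B, c) = Add(7, Mul(Add(c, -11), Pow(Add(B, 19), -1))) = Add(7, Mul(Add(-11, c), Pow(Add(19, B), -1))) = Add(7, Mul(Pow(Add(19, B), -1), Add(-11, c))))
I = 2481 (I = Add(Add(-10, 1639), 852) = Add(1629, 852) = 2481)
Pow(Add(I, Function('U')(Function('N')(-4, 7), -4)), Rational(1, 2)) = Pow(Add(2481, Mul(Pow(Add(19, 1), -1), Add(122, -4, Mul(7, 1)))), Rational(1, 2)) = Pow(Add(2481, Mul(Pow(20, -1), Add(122, -4, 7))), Rational(1, 2)) = Pow(Add(2481, Mul(Rational(1, 20), 125)), Rational(1, 2)) = Pow(Add(2481, Rational(25, 4)), Rational(1, 2)) = Pow(Rational(9949, 4), Rational(1, 2)) = Mul(Rational(1, 2), Pow(9949, Rational(1, 2)))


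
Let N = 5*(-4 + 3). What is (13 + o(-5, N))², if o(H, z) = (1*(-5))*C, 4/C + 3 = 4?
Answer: 49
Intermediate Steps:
C = 4 (C = 4/(-3 + 4) = 4/1 = 4*1 = 4)
N = -5 (N = 5*(-1) = -5)
o(H, z) = -20 (o(H, z) = (1*(-5))*4 = -5*4 = -20)
(13 + o(-5, N))² = (13 - 20)² = (-7)² = 49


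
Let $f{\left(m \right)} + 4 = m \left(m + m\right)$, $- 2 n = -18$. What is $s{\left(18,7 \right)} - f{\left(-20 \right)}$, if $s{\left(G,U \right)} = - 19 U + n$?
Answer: $-920$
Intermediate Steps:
$n = 9$ ($n = \left(- \frac{1}{2}\right) \left(-18\right) = 9$)
$s{\left(G,U \right)} = 9 - 19 U$ ($s{\left(G,U \right)} = - 19 U + 9 = 9 - 19 U$)
$f{\left(m \right)} = -4 + 2 m^{2}$ ($f{\left(m \right)} = -4 + m \left(m + m\right) = -4 + m 2 m = -4 + 2 m^{2}$)
$s{\left(18,7 \right)} - f{\left(-20 \right)} = \left(9 - 133\right) - \left(-4 + 2 \left(-20\right)^{2}\right) = \left(9 - 133\right) - \left(-4 + 2 \cdot 400\right) = -124 - \left(-4 + 800\right) = -124 - 796 = -920$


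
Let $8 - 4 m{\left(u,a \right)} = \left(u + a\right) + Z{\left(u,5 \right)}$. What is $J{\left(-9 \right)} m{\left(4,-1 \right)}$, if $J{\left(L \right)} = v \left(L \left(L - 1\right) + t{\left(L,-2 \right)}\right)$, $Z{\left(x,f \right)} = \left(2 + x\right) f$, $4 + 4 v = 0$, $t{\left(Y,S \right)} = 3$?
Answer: $\frac{2325}{4} \approx 581.25$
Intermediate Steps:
$v = -1$ ($v = -1 + \frac{1}{4} \cdot 0 = -1 + 0 = -1$)
$Z{\left(x,f \right)} = f \left(2 + x\right)$
$J{\left(L \right)} = -3 - L \left(-1 + L\right)$ ($J{\left(L \right)} = - (L \left(L - 1\right) + 3) = - (L \left(-1 + L\right) + 3) = - (3 + L \left(-1 + L\right)) = -3 - L \left(-1 + L\right)$)
$m{\left(u,a \right)} = - \frac{1}{2} - \frac{3 u}{2} - \frac{a}{4}$ ($m{\left(u,a \right)} = 2 - \frac{\left(u + a\right) + 5 \left(2 + u\right)}{4} = 2 - \frac{\left(a + u\right) + \left(10 + 5 u\right)}{4} = 2 - \frac{10 + a + 6 u}{4} = 2 - \left(\frac{5}{2} + \frac{a}{4} + \frac{3 u}{2}\right) = - \frac{1}{2} - \frac{3 u}{2} - \frac{a}{4}$)
$J{\left(-9 \right)} m{\left(4,-1 \right)} = \left(-3 - 9 - \left(-9\right)^{2}\right) \left(- \frac{1}{2} - 6 - - \frac{1}{4}\right) = \left(-3 - 9 - 81\right) \left(- \frac{1}{2} - 6 + \frac{1}{4}\right) = \left(-3 - 9 - 81\right) \left(- \frac{25}{4}\right) = \left(-93\right) \left(- \frac{25}{4}\right) = \frac{2325}{4}$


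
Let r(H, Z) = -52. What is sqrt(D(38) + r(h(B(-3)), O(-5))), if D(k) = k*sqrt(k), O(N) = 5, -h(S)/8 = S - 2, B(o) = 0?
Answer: sqrt(-52 + 38*sqrt(38)) ≈ 13.500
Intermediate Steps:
h(S) = 16 - 8*S (h(S) = -8*(S - 2) = -8*(-2 + S) = 16 - 8*S)
D(k) = k**(3/2)
sqrt(D(38) + r(h(B(-3)), O(-5))) = sqrt(38**(3/2) - 52) = sqrt(38*sqrt(38) - 52) = sqrt(-52 + 38*sqrt(38))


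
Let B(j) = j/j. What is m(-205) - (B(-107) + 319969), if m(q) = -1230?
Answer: -321200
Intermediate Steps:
B(j) = 1
m(-205) - (B(-107) + 319969) = -1230 - (1 + 319969) = -1230 - 1*319970 = -1230 - 319970 = -321200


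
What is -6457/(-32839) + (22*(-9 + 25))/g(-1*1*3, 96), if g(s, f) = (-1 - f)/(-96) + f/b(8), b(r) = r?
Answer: 1117760281/41015911 ≈ 27.252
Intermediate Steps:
g(s, f) = 1/96 + 13*f/96 (g(s, f) = (-1 - f)/(-96) + f/8 = (-1 - f)*(-1/96) + f*(⅛) = (1/96 + f/96) + f/8 = 1/96 + 13*f/96)
-6457/(-32839) + (22*(-9 + 25))/g(-1*1*3, 96) = -6457/(-32839) + (22*(-9 + 25))/(1/96 + (13/96)*96) = -6457*(-1/32839) + (22*16)/(1/96 + 13) = 6457/32839 + 352/(1249/96) = 6457/32839 + 352*(96/1249) = 6457/32839 + 33792/1249 = 1117760281/41015911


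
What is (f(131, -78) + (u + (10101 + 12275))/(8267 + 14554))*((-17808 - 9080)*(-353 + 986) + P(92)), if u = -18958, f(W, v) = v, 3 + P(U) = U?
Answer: 30238099049300/22821 ≈ 1.3250e+9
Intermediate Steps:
P(U) = -3 + U
(f(131, -78) + (u + (10101 + 12275))/(8267 + 14554))*((-17808 - 9080)*(-353 + 986) + P(92)) = (-78 + (-18958 + (10101 + 12275))/(8267 + 14554))*((-17808 - 9080)*(-353 + 986) + (-3 + 92)) = (-78 + (-18958 + 22376)/22821)*(-26888*633 + 89) = (-78 + 3418*(1/22821))*(-17020104 + 89) = (-78 + 3418/22821)*(-17020015) = -1776620/22821*(-17020015) = 30238099049300/22821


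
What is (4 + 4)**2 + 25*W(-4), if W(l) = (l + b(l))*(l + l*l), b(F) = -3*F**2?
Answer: -15536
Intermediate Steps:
W(l) = (l + l**2)*(l - 3*l**2) (W(l) = (l - 3*l**2)*(l + l*l) = (l - 3*l**2)*(l + l**2) = (l + l**2)*(l - 3*l**2))
(4 + 4)**2 + 25*W(-4) = (4 + 4)**2 + 25*((-4)**2*(1 - 3*(-4)**2 - 2*(-4))) = 8**2 + 25*(16*(1 - 3*16 + 8)) = 64 + 25*(16*(1 - 48 + 8)) = 64 + 25*(16*(-39)) = 64 + 25*(-624) = 64 - 15600 = -15536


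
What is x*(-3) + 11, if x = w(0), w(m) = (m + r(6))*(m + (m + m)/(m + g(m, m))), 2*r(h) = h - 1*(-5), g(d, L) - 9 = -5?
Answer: 11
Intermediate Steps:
g(d, L) = 4 (g(d, L) = 9 - 5 = 4)
r(h) = 5/2 + h/2 (r(h) = (h - 1*(-5))/2 = (h + 5)/2 = (5 + h)/2 = 5/2 + h/2)
w(m) = (11/2 + m)*(m + 2*m/(4 + m)) (w(m) = (m + (5/2 + (½)*6))*(m + (m + m)/(m + 4)) = (m + (5/2 + 3))*(m + (2*m)/(4 + m)) = (m + 11/2)*(m + 2*m/(4 + m)) = (11/2 + m)*(m + 2*m/(4 + m)))
x = 0 (x = (½)*0*(66 + 2*0² + 23*0)/(4 + 0) = (½)*0*(66 + 2*0 + 0)/4 = (½)*0*(¼)*(66 + 0 + 0) = (½)*0*(¼)*66 = 0)
x*(-3) + 11 = 0*(-3) + 11 = 0 + 11 = 11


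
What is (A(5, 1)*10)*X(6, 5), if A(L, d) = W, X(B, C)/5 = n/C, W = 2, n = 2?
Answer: 40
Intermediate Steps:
X(B, C) = 10/C (X(B, C) = 5*(2/C) = 10/C)
A(L, d) = 2
(A(5, 1)*10)*X(6, 5) = (2*10)*(10/5) = 20*(10*(⅕)) = 20*2 = 40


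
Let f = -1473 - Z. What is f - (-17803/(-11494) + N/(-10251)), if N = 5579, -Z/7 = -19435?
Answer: -16203175898419/117824994 ≈ -1.3752e+5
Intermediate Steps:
Z = 136045 (Z = -7*(-19435) = 136045)
f = -137518 (f = -1473 - 1*136045 = -1473 - 136045 = -137518)
f - (-17803/(-11494) + N/(-10251)) = -137518 - (-17803/(-11494) + 5579/(-10251)) = -137518 - (-17803*(-1/11494) + 5579*(-1/10251)) = -137518 - (17803/11494 - 5579/10251) = -137518 - 1*118373527/117824994 = -137518 - 118373527/117824994 = -16203175898419/117824994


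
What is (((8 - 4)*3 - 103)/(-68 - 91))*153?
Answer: 4641/53 ≈ 87.566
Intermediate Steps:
(((8 - 4)*3 - 103)/(-68 - 91))*153 = ((4*3 - 103)/(-159))*153 = ((12 - 103)*(-1/159))*153 = -91*(-1/159)*153 = (91/159)*153 = 4641/53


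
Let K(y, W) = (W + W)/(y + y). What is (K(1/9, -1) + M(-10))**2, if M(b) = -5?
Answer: 196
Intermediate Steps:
K(y, W) = W/y (K(y, W) = (2*W)/((2*y)) = (2*W)*(1/(2*y)) = W/y)
(K(1/9, -1) + M(-10))**2 = (-1/(1/9) - 5)**2 = (-1/1/9 - 5)**2 = (-1*9 - 5)**2 = (-9 - 5)**2 = (-14)**2 = 196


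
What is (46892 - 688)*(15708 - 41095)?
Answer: -1172980948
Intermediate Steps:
(46892 - 688)*(15708 - 41095) = 46204*(-25387) = -1172980948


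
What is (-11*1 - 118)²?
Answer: 16641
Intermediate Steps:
(-11*1 - 118)² = (-11 - 118)² = (-129)² = 16641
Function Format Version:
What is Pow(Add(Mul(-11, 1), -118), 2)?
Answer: 16641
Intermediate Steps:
Pow(Add(Mul(-11, 1), -118), 2) = Pow(Add(-11, -118), 2) = Pow(-129, 2) = 16641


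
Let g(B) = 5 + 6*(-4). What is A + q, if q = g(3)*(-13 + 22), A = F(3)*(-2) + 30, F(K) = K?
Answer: -147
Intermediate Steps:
g(B) = -19 (g(B) = 5 - 24 = -19)
A = 24 (A = 3*(-2) + 30 = -6 + 30 = 24)
q = -171 (q = -19*(-13 + 22) = -19*9 = -171)
A + q = 24 - 171 = -147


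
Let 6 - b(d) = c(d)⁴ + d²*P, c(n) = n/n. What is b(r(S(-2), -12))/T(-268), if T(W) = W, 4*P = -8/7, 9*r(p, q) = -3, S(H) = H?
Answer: -317/16884 ≈ -0.018775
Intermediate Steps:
c(n) = 1
r(p, q) = -⅓ (r(p, q) = (⅑)*(-3) = -⅓)
P = -2/7 (P = (-8/7)/4 = (-8*⅐)/4 = (¼)*(-8/7) = -2/7 ≈ -0.28571)
b(d) = 5 + 2*d²/7 (b(d) = 6 - (1⁴ + d²*(-2/7)) = 6 - (1 - 2*d²/7) = 6 + (-1 + 2*d²/7) = 5 + 2*d²/7)
b(r(S(-2), -12))/T(-268) = (5 + 2*(-⅓)²/7)/(-268) = (5 + (2/7)*(⅑))*(-1/268) = (5 + 2/63)*(-1/268) = (317/63)*(-1/268) = -317/16884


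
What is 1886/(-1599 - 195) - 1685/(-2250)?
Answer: -1769/5850 ≈ -0.30239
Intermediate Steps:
1886/(-1599 - 195) - 1685/(-2250) = 1886/(-1794) - 1685*(-1/2250) = 1886*(-1/1794) + 337/450 = -41/39 + 337/450 = -1769/5850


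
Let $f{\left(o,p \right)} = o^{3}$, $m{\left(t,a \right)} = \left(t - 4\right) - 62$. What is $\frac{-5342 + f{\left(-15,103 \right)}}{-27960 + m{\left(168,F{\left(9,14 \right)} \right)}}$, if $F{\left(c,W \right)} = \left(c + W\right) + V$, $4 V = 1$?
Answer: $\frac{8717}{27858} \approx 0.31291$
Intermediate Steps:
$V = \frac{1}{4}$ ($V = \frac{1}{4} \cdot 1 = \frac{1}{4} \approx 0.25$)
$F{\left(c,W \right)} = \frac{1}{4} + W + c$ ($F{\left(c,W \right)} = \left(c + W\right) + \frac{1}{4} = \left(W + c\right) + \frac{1}{4} = \frac{1}{4} + W + c$)
$m{\left(t,a \right)} = -66 + t$ ($m{\left(t,a \right)} = \left(-4 + t\right) - 62 = -66 + t$)
$\frac{-5342 + f{\left(-15,103 \right)}}{-27960 + m{\left(168,F{\left(9,14 \right)} \right)}} = \frac{-5342 + \left(-15\right)^{3}}{-27960 + \left(-66 + 168\right)} = \frac{-5342 - 3375}{-27960 + 102} = - \frac{8717}{-27858} = \left(-8717\right) \left(- \frac{1}{27858}\right) = \frac{8717}{27858}$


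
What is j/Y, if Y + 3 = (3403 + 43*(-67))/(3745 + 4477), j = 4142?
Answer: -8513881/6036 ≈ -1410.5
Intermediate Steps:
Y = -12072/4111 (Y = -3 + (3403 + 43*(-67))/(3745 + 4477) = -3 + (3403 - 2881)/8222 = -3 + 522*(1/8222) = -3 + 261/4111 = -12072/4111 ≈ -2.9365)
j/Y = 4142/(-12072/4111) = 4142*(-4111/12072) = -8513881/6036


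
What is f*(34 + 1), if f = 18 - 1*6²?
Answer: -630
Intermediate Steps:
f = -18 (f = 18 - 1*36 = 18 - 36 = -18)
f*(34 + 1) = -18*(34 + 1) = -18*35 = -630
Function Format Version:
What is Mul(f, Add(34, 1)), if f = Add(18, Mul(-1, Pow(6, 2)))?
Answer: -630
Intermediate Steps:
f = -18 (f = Add(18, Mul(-1, 36)) = Add(18, -36) = -18)
Mul(f, Add(34, 1)) = Mul(-18, Add(34, 1)) = Mul(-18, 35) = -630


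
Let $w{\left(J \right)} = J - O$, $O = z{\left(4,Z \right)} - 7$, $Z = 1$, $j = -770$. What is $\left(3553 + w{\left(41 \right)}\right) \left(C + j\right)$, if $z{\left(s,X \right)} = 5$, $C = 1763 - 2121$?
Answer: $-4056288$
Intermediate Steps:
$C = -358$
$O = -2$ ($O = 5 - 7 = -2$)
$w{\left(J \right)} = 2 + J$ ($w{\left(J \right)} = J - -2 = J + 2 = 2 + J$)
$\left(3553 + w{\left(41 \right)}\right) \left(C + j\right) = \left(3553 + \left(2 + 41\right)\right) \left(-358 - 770\right) = \left(3553 + 43\right) \left(-1128\right) = 3596 \left(-1128\right) = -4056288$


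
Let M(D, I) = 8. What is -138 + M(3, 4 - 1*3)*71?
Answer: 430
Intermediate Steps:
-138 + M(3, 4 - 1*3)*71 = -138 + 8*71 = -138 + 568 = 430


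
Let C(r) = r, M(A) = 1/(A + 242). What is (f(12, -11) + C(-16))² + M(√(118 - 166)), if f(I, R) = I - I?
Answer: 7502457/29306 - I*√3/14653 ≈ 256.0 - 0.0001182*I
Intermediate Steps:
f(I, R) = 0
M(A) = 1/(242 + A)
(f(12, -11) + C(-16))² + M(√(118 - 166)) = (0 - 16)² + 1/(242 + √(118 - 166)) = (-16)² + 1/(242 + √(-48)) = 256 + 1/(242 + 4*I*√3)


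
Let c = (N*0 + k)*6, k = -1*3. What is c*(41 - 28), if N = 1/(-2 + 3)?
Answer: -234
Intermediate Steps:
N = 1 (N = 1/1 = 1)
k = -3
c = -18 (c = (1*0 - 3)*6 = (0 - 3)*6 = -3*6 = -18)
c*(41 - 28) = -18*(41 - 28) = -18*13 = -234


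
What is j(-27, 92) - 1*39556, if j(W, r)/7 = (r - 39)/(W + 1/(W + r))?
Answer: -69405339/1754 ≈ -39570.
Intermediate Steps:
j(W, r) = 7*(-39 + r)/(W + 1/(W + r)) (j(W, r) = 7*((r - 39)/(W + 1/(W + r))) = 7*((-39 + r)/(W + 1/(W + r))) = 7*(-39 + r)/(W + 1/(W + r)))
j(-27, 92) - 1*39556 = 7*(92**2 - 39*(-27) - 39*92 - 27*92)/(1 + (-27)**2 - 27*92) - 1*39556 = 7*(8464 + 1053 - 3588 - 2484)/(1 + 729 - 2484) - 39556 = 7*3445/(-1754) - 39556 = 7*(-1/1754)*3445 - 39556 = -24115/1754 - 39556 = -69405339/1754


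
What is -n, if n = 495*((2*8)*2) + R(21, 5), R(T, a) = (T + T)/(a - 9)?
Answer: -31659/2 ≈ -15830.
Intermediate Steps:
R(T, a) = 2*T/(-9 + a) (R(T, a) = (2*T)/(-9 + a) = 2*T/(-9 + a))
n = 31659/2 (n = 495*((2*8)*2) + 2*21/(-9 + 5) = 495*(16*2) + 2*21/(-4) = 495*32 + 2*21*(-1/4) = 15840 - 21/2 = 31659/2 ≈ 15830.)
-n = -1*31659/2 = -31659/2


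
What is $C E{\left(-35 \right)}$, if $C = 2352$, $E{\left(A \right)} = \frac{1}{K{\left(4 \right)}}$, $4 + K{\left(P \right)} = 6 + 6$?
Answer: $294$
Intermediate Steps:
$K{\left(P \right)} = 8$ ($K{\left(P \right)} = -4 + \left(6 + 6\right) = -4 + 12 = 8$)
$E{\left(A \right)} = \frac{1}{8}$
$C E{\left(-35 \right)} = 2352 \cdot \frac{1}{8} = 294$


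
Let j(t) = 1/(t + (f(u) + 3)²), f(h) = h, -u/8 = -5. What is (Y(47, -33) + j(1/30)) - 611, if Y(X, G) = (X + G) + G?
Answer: -34946700/55471 ≈ -630.00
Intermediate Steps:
u = 40 (u = -8*(-5) = 40)
Y(X, G) = X + 2*G (Y(X, G) = (G + X) + G = X + 2*G)
j(t) = 1/(1849 + t) (j(t) = 1/(t + (40 + 3)²) = 1/(t + 43²) = 1/(t + 1849) = 1/(1849 + t))
(Y(47, -33) + j(1/30)) - 611 = ((47 + 2*(-33)) + 1/(1849 + 1/30)) - 611 = ((47 - 66) + 1/(1849 + 1/30)) - 611 = (-19 + 1/(55471/30)) - 611 = (-19 + 30/55471) - 611 = -1053919/55471 - 611 = -34946700/55471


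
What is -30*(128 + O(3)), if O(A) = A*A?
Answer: -4110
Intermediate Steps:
O(A) = A**2
-30*(128 + O(3)) = -30*(128 + 3**2) = -30*(128 + 9) = -30*137 = -4110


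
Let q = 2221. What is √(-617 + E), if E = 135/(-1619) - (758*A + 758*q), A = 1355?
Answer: 7*I*√145031784710/1619 ≈ 1646.6*I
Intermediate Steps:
E = -4388474487/1619 (E = 135/(-1619) - 758/(1/(1355 + 2221)) = 135*(-1/1619) - 758/(1/3576) = -135/1619 - 758/1/3576 = -135/1619 - 758*3576 = -135/1619 - 2710608 = -4388474487/1619 ≈ -2.7106e+6)
√(-617 + E) = √(-617 - 4388474487/1619) = √(-4389473410/1619) = 7*I*√145031784710/1619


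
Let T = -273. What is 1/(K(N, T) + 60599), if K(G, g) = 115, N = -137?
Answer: 1/60714 ≈ 1.6471e-5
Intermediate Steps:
1/(K(N, T) + 60599) = 1/(115 + 60599) = 1/60714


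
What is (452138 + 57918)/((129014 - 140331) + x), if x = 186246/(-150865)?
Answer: -747083480/16577917 ≈ -45.065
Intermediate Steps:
x = -186246/150865 (x = 186246*(-1/150865) = -186246/150865 ≈ -1.2345)
(452138 + 57918)/((129014 - 140331) + x) = (452138 + 57918)/((129014 - 140331) - 186246/150865) = 510056/(-11317 - 186246/150865) = 510056/(-1707525451/150865) = 510056*(-150865/1707525451) = -747083480/16577917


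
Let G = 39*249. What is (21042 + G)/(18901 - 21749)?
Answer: -30753/2848 ≈ -10.798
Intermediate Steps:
G = 9711
(21042 + G)/(18901 - 21749) = (21042 + 9711)/(18901 - 21749) = 30753/(-2848) = 30753*(-1/2848) = -30753/2848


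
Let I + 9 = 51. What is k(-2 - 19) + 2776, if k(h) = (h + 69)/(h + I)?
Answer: 19448/7 ≈ 2778.3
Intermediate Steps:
I = 42 (I = -9 + 51 = 42)
k(h) = (69 + h)/(42 + h) (k(h) = (h + 69)/(h + 42) = (69 + h)/(42 + h))
k(-2 - 19) + 2776 = (69 + (-2 - 19))/(42 + (-2 - 19)) + 2776 = (69 - 21)/(42 - 21) + 2776 = 48/21 + 2776 = (1/21)*48 + 2776 = 16/7 + 2776 = 19448/7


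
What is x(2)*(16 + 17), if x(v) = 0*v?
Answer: 0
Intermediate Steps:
x(v) = 0
x(2)*(16 + 17) = 0*(16 + 17) = 0*33 = 0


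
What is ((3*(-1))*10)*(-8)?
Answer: 240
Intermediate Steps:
((3*(-1))*10)*(-8) = -3*10*(-8) = -30*(-8) = 240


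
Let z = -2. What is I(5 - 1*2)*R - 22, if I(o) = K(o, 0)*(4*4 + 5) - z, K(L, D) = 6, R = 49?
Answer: 6250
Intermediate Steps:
I(o) = 128 (I(o) = 6*(4*4 + 5) - 1*(-2) = 6*(16 + 5) + 2 = 6*21 + 2 = 126 + 2 = 128)
I(5 - 1*2)*R - 22 = 128*49 - 22 = 6272 - 22 = 6250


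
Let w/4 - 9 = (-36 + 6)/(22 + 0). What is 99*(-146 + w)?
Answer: -11430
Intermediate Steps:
w = 336/11 (w = 36 + 4*((-36 + 6)/(22 + 0)) = 36 + 4*(-30/22) = 36 + 4*(-30*1/22) = 36 + 4*(-15/11) = 36 - 60/11 = 336/11 ≈ 30.545)
99*(-146 + w) = 99*(-146 + 336/11) = 99*(-1270/11) = -11430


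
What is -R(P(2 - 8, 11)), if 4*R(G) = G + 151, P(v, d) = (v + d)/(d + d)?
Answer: -3327/88 ≈ -37.807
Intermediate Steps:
P(v, d) = (d + v)/(2*d) (P(v, d) = (d + v)/((2*d)) = (d + v)*(1/(2*d)) = (d + v)/(2*d))
R(G) = 151/4 + G/4 (R(G) = (G + 151)/4 = (151 + G)/4 = 151/4 + G/4)
-R(P(2 - 8, 11)) = -(151/4 + ((1/2)*(11 + (2 - 8))/11)/4) = -(151/4 + ((1/2)*(1/11)*(11 - 6))/4) = -(151/4 + ((1/2)*(1/11)*5)/4) = -(151/4 + (1/4)*(5/22)) = -(151/4 + 5/88) = -1*3327/88 = -3327/88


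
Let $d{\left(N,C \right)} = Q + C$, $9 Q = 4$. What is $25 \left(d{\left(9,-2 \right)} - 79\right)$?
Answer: $- \frac{18125}{9} \approx -2013.9$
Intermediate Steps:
$Q = \frac{4}{9}$ ($Q = \frac{1}{9} \cdot 4 = \frac{4}{9} \approx 0.44444$)
$d{\left(N,C \right)} = \frac{4}{9} + C$
$25 \left(d{\left(9,-2 \right)} - 79\right) = 25 \left(\left(\frac{4}{9} - 2\right) - 79\right) = 25 \left(- \frac{14}{9} - 79\right) = 25 \left(- \frac{725}{9}\right) = - \frac{18125}{9}$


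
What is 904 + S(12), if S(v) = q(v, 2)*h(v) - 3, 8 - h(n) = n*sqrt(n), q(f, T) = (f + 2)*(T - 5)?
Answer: 565 + 1008*sqrt(3) ≈ 2310.9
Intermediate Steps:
q(f, T) = (-5 + T)*(2 + f) (q(f, T) = (2 + f)*(-5 + T) = (-5 + T)*(2 + f))
h(n) = 8 - n**(3/2) (h(n) = 8 - n*sqrt(n) = 8 - n**(3/2))
S(v) = -3 + (-6 - 3*v)*(8 - v**(3/2)) (S(v) = (-10 - 5*v + 2*2 + 2*v)*(8 - v**(3/2)) - 3 = (-10 - 5*v + 4 + 2*v)*(8 - v**(3/2)) - 3 = (-6 - 3*v)*(8 - v**(3/2)) - 3 = -3 + (-6 - 3*v)*(8 - v**(3/2)))
904 + S(12) = 904 + (-3 + 3*(-8 + 12**(3/2))*(2 + 12)) = 904 + (-3 + 3*(-8 + 24*sqrt(3))*14) = 904 + (-3 + (-336 + 1008*sqrt(3))) = 904 + (-339 + 1008*sqrt(3)) = 565 + 1008*sqrt(3)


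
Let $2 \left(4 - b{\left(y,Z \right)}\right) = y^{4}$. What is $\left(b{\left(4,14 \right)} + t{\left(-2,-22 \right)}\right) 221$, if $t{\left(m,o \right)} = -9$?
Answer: $-29393$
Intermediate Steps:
$b{\left(y,Z \right)} = 4 - \frac{y^{4}}{2}$
$\left(b{\left(4,14 \right)} + t{\left(-2,-22 \right)}\right) 221 = \left(\left(4 - \frac{4^{4}}{2}\right) - 9\right) 221 = \left(\left(4 - 128\right) - 9\right) 221 = \left(-124 - 9\right) 221 = \left(-133\right) 221 = -29393$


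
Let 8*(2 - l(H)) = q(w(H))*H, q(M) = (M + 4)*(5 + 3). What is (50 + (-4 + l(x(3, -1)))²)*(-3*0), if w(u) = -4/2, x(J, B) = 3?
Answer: 0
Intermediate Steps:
w(u) = -2 (w(u) = -4*½ = -2)
q(M) = 32 + 8*M (q(M) = (4 + M)*8 = 32 + 8*M)
l(H) = 2 - 2*H (l(H) = 2 - (32 + 8*(-2))*H/8 = 2 - (32 - 16)*H/8 = 2 - 2*H)
(50 + (-4 + l(x(3, -1)))²)*(-3*0) = (50 + (-4 + (2 - 2*3))²)*(-3*0) = (50 + (-4 + (2 - 6))²)*0 = (50 + (-4 - 4)²)*0 = (50 + (-8)²)*0 = (50 + 64)*0 = 114*0 = 0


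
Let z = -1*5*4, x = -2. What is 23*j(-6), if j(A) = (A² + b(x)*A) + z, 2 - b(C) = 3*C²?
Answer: 1748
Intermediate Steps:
b(C) = 2 - 3*C²
z = -20 (z = -5*4 = -20)
j(A) = -20 + A² - 10*A (j(A) = (A² + (2 - 3*(-2)²)*A) - 20 = (A² + (2 - 3*4)*A) - 20 = (A² + (2 - 12)*A) - 20 = (A² - 10*A) - 20 = -20 + A² - 10*A)
23*j(-6) = 23*(-20 + (-6)² - 10*(-6)) = 23*(-20 + 36 + 60) = 23*76 = 1748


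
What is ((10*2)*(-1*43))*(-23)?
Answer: 19780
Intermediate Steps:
((10*2)*(-1*43))*(-23) = (20*(-43))*(-23) = -860*(-23) = 19780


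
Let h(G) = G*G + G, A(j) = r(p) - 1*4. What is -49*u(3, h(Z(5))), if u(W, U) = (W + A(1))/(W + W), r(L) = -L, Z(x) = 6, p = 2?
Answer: 49/2 ≈ 24.500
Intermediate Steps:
A(j) = -6 (A(j) = -1*2 - 1*4 = -2 - 4 = -6)
h(G) = G + G² (h(G) = G² + G = G + G²)
u(W, U) = (-6 + W)/(2*W) (u(W, U) = (W - 6)/(W + W) = (-6 + W)/((2*W)) = (-6 + W)*(1/(2*W)) = (-6 + W)/(2*W))
-49*u(3, h(Z(5))) = -49*(-6 + 3)/(2*3) = -49*(-3)/(2*3) = -49*(-½) = 49/2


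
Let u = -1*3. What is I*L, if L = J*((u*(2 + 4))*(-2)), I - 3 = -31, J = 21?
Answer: -21168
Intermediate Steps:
u = -3
I = -28 (I = 3 - 31 = -28)
L = 756 (L = 21*(-3*(2 + 4)*(-2)) = 21*(-3*6*(-2)) = 21*(-18*(-2)) = 21*36 = 756)
I*L = -28*756 = -21168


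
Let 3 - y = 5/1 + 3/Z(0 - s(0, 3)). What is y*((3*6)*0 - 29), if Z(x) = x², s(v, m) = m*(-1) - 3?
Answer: 725/12 ≈ 60.417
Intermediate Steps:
s(v, m) = -3 - m (s(v, m) = -m - 3 = -3 - m)
y = -25/12 (y = 3 - (5/1 + 3/((0 - (-3 - 1*3))²)) = 3 - (5*1 + 3/((0 - (-3 - 3))²)) = 3 - (5 + 3/((0 - 1*(-6))²)) = 3 - (5 + 3/((0 + 6)²)) = 3 - (5 + 3/(6²)) = 3 - (5 + 3/36) = 3 - (5 + 3*(1/36)) = 3 - (5 + 1/12) = 3 - 1*61/12 = 3 - 61/12 = -25/12 ≈ -2.0833)
y*((3*6)*0 - 29) = -25*((3*6)*0 - 29)/12 = -25*(18*0 - 29)/12 = -25*(0 - 29)/12 = -25/12*(-29) = 725/12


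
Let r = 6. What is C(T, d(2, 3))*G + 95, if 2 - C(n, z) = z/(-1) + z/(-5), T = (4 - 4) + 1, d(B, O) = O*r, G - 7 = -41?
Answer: -3537/5 ≈ -707.40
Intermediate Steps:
G = -34 (G = 7 - 41 = -34)
d(B, O) = 6*O (d(B, O) = O*6 = 6*O)
T = 1 (T = 0 + 1 = 1)
C(n, z) = 2 + 6*z/5 (C(n, z) = 2 - (z/(-1) + z/(-5)) = 2 - (z*(-1) + z*(-⅕)) = 2 - (-z - z/5) = 2 - (-6)*z/5 = 2 + 6*z/5)
C(T, d(2, 3))*G + 95 = (2 + 6*(6*3)/5)*(-34) + 95 = (2 + (6/5)*18)*(-34) + 95 = (2 + 108/5)*(-34) + 95 = (118/5)*(-34) + 95 = -4012/5 + 95 = -3537/5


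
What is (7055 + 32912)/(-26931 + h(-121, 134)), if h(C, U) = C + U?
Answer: -39967/26918 ≈ -1.4848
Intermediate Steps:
(7055 + 32912)/(-26931 + h(-121, 134)) = (7055 + 32912)/(-26931 + (-121 + 134)) = 39967/(-26931 + 13) = 39967/(-26918) = 39967*(-1/26918) = -39967/26918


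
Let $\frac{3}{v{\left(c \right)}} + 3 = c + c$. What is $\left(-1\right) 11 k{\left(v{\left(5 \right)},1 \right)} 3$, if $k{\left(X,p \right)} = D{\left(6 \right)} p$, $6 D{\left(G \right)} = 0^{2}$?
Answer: $0$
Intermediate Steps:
$v{\left(c \right)} = \frac{3}{-3 + 2 c}$ ($v{\left(c \right)} = \frac{3}{-3 + \left(c + c\right)} = \frac{3}{-3 + 2 c}$)
$D{\left(G \right)} = 0$ ($D{\left(G \right)} = \frac{0^{2}}{6} = \frac{1}{6} \cdot 0 = 0$)
$k{\left(X,p \right)} = 0$ ($k{\left(X,p \right)} = 0 p = 0$)
$\left(-1\right) 11 k{\left(v{\left(5 \right)},1 \right)} 3 = \left(-1\right) 11 \cdot 0 \cdot 3 = \left(-11\right) 0 \cdot 3 = 0 \cdot 3 = 0$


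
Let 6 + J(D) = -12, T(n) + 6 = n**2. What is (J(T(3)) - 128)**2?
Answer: 21316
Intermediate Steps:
T(n) = -6 + n**2
J(D) = -18 (J(D) = -6 - 12 = -18)
(J(T(3)) - 128)**2 = (-18 - 128)**2 = (-146)**2 = 21316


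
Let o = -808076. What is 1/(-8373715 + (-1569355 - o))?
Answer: -1/9134994 ≈ -1.0947e-7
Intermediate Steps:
1/(-8373715 + (-1569355 - o)) = 1/(-8373715 + (-1569355 - 1*(-808076))) = 1/(-8373715 + (-1569355 + 808076)) = 1/(-8373715 - 761279) = 1/(-9134994) = -1/9134994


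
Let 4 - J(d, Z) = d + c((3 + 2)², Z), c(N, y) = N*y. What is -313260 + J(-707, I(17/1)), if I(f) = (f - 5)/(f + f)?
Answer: -5313483/17 ≈ -3.1256e+5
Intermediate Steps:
I(f) = (-5 + f)/(2*f) (I(f) = (-5 + f)/((2*f)) = (-5 + f)*(1/(2*f)) = (-5 + f)/(2*f))
J(d, Z) = 4 - d - 25*Z (J(d, Z) = 4 - (d + (3 + 2)²*Z) = 4 - (d + 5²*Z) = 4 - (d + 25*Z) = 4 + (-d - 25*Z) = 4 - d - 25*Z)
-313260 + J(-707, I(17/1)) = -313260 + (4 - 1*(-707) - 25*(-5 + 17/1)/(2*(17/1))) = -313260 + (4 + 707 - 25*(-5 + 17*1)/(2*(17*1))) = -313260 + (4 + 707 - 25*(-5 + 17)/(2*17)) = -313260 + (4 + 707 - 25*12/(2*17)) = -313260 + (4 + 707 - 25*6/17) = -313260 + (4 + 707 - 150/17) = -313260 + 11937/17 = -5313483/17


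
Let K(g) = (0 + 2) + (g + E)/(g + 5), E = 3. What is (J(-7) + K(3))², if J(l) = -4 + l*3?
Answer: 7921/16 ≈ 495.06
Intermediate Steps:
J(l) = -4 + 3*l
K(g) = 2 + (3 + g)/(5 + g) (K(g) = (0 + 2) + (g + 3)/(g + 5) = 2 + (3 + g)/(5 + g))
(J(-7) + K(3))² = ((-4 + 3*(-7)) + (13 + 3*3)/(5 + 3))² = ((-4 - 21) + (13 + 9)/8)² = (-25 + (⅛)*22)² = (-25 + 11/4)² = (-89/4)² = 7921/16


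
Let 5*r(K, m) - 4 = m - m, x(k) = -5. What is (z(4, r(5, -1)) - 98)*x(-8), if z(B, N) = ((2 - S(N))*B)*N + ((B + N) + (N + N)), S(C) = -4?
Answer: 362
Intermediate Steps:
r(K, m) = ⅘ (r(K, m) = ⅘ + (m - m)/5 = ⅘ + (⅕)*0 = ⅘ + 0 = ⅘)
z(B, N) = B + 3*N + 6*B*N (z(B, N) = ((2 - 1*(-4))*B)*N + ((B + N) + (N + N)) = ((2 + 4)*B)*N + ((B + N) + 2*N) = (6*B)*N + (B + 3*N) = 6*B*N + (B + 3*N) = B + 3*N + 6*B*N)
(z(4, r(5, -1)) - 98)*x(-8) = ((4 + 3*(⅘) + 6*4*(⅘)) - 98)*(-5) = ((4 + 12/5 + 96/5) - 98)*(-5) = (128/5 - 98)*(-5) = -362/5*(-5) = 362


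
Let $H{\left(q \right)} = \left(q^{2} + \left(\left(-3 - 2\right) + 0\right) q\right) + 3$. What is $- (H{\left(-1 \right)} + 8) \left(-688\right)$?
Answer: $11696$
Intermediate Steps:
$H{\left(q \right)} = 3 + q^{2} - 5 q$ ($H{\left(q \right)} = \left(q^{2} + \left(-5 + 0\right) q\right) + 3 = \left(q^{2} - 5 q\right) + 3 = 3 + q^{2} - 5 q$)
$- (H{\left(-1 \right)} + 8) \left(-688\right) = - (\left(3 + \left(-1\right)^{2} - -5\right) + 8) \left(-688\right) = - (\left(3 + 1 + 5\right) + 8) \left(-688\right) = - (9 + 8) \left(-688\right) = \left(-1\right) 17 \left(-688\right) = \left(-17\right) \left(-688\right) = 11696$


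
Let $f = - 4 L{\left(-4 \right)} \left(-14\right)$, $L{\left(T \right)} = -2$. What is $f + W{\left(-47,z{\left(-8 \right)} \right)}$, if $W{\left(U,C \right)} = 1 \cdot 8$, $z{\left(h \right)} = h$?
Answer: $-104$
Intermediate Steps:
$W{\left(U,C \right)} = 8$
$f = -112$ ($f = \left(-4\right) \left(-2\right) \left(-14\right) = 8 \left(-14\right) = -112$)
$f + W{\left(-47,z{\left(-8 \right)} \right)} = -112 + 8 = -104$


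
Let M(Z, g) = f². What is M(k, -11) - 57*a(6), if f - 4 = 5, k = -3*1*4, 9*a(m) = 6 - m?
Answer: 81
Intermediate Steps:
a(m) = ⅔ - m/9 (a(m) = (6 - m)/9 = ⅔ - m/9)
k = -12 (k = -3*4 = -12)
f = 9 (f = 4 + 5 = 9)
M(Z, g) = 81 (M(Z, g) = 9² = 81)
M(k, -11) - 57*a(6) = 81 - 57*(⅔ - ⅑*6) = 81 - 57*(⅔ - ⅔) = 81 - 57*0 = 81 + 0 = 81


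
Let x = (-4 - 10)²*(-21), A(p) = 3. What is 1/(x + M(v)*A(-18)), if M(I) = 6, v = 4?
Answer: -1/4098 ≈ -0.00024402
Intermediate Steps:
x = -4116 (x = (-14)²*(-21) = 196*(-21) = -4116)
1/(x + M(v)*A(-18)) = 1/(-4116 + 6*3) = 1/(-4116 + 18) = 1/(-4098) = -1/4098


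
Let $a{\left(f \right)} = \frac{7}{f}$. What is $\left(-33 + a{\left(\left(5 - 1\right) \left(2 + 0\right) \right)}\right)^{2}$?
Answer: $\frac{66049}{64} \approx 1032.0$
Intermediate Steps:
$\left(-33 + a{\left(\left(5 - 1\right) \left(2 + 0\right) \right)}\right)^{2} = \left(-33 + \frac{7}{\left(5 - 1\right) \left(2 + 0\right)}\right)^{2} = \left(-33 + \frac{7}{4 \cdot 2}\right)^{2} = \left(-33 + \frac{7}{8}\right)^{2} = \left(- \frac{257}{8}\right)^{2} = \frac{66049}{64}$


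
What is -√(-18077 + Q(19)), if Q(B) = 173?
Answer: -4*I*√1119 ≈ -133.81*I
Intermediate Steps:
-√(-18077 + Q(19)) = -√(-18077 + 173) = -√(-17904) = -4*I*√1119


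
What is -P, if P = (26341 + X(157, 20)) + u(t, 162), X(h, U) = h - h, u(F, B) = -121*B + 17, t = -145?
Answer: -6756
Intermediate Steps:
u(F, B) = 17 - 121*B
X(h, U) = 0
P = 6756 (P = (26341 + 0) + (17 - 121*162) = 26341 + (17 - 19602) = 26341 - 19585 = 6756)
-P = -1*6756 = -6756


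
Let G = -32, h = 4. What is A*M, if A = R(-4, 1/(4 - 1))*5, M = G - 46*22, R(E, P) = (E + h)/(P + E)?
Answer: 0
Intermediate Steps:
R(E, P) = (4 + E)/(E + P) (R(E, P) = (E + 4)/(P + E) = (4 + E)/(E + P))
M = -1044 (M = -32 - 46*22 = -32 - 1012 = -1044)
A = 0 (A = ((4 - 4)/(-4 + 1/(4 - 1)))*5 = (0/(-4 + 1/3))*5 = (0/(-11/3))*5 = -3/11*0*5 = 0*5 = 0)
A*M = 0*(-1044) = 0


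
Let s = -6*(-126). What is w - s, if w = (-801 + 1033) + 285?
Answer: -239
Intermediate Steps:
w = 517 (w = 232 + 285 = 517)
s = 756
w - s = 517 - 1*756 = 517 - 756 = -239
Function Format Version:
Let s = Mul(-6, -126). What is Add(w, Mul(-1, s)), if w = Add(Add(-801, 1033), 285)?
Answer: -239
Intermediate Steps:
w = 517 (w = Add(232, 285) = 517)
s = 756
Add(w, Mul(-1, s)) = Add(517, Mul(-1, 756)) = Add(517, -756) = -239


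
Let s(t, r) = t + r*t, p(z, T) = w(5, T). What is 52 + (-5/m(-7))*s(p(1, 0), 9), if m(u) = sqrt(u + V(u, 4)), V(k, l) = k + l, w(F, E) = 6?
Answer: 52 + 30*I*sqrt(10) ≈ 52.0 + 94.868*I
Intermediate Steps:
p(z, T) = 6
m(u) = sqrt(4 + 2*u) (m(u) = sqrt(u + (u + 4)) = sqrt(u + (4 + u)) = sqrt(4 + 2*u))
52 + (-5/m(-7))*s(p(1, 0), 9) = 52 + (-5/sqrt(4 + 2*(-7)))*(6*(1 + 9)) = 52 + (-5/sqrt(4 - 14))*(6*10) = 52 - 5*(-I*sqrt(10)/10)*60 = 52 - (-1)*I*sqrt(10)/2*60 = 52 + (I*sqrt(10)/2)*60 = 52 + 30*I*sqrt(10)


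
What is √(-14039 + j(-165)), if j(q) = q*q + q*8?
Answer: √11866 ≈ 108.93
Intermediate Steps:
j(q) = q² + 8*q
√(-14039 + j(-165)) = √(-14039 - 165*(8 - 165)) = √(-14039 - 165*(-157)) = √(-14039 + 25905) = √11866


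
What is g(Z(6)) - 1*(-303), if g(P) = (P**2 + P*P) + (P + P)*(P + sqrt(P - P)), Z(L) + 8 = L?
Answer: 319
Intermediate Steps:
Z(L) = -8 + L
g(P) = 4*P**2 (g(P) = (P**2 + P**2) + (2*P)*(P + sqrt(0)) = 2*P**2 + (2*P)*(P + 0) = 2*P**2 + (2*P)*P = 2*P**2 + 2*P**2 = 4*P**2)
g(Z(6)) - 1*(-303) = 4*(-8 + 6)**2 - 1*(-303) = 4*(-2)**2 + 303 = 4*4 + 303 = 16 + 303 = 319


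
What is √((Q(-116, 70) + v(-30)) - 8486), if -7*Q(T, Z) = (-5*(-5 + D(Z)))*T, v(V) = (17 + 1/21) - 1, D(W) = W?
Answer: I*√124701/3 ≈ 117.71*I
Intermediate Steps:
v(V) = 337/21 (v(V) = (17 + 1/21) - 1 = 358/21 - 1 = 337/21)
Q(T, Z) = -T*(25 - 5*Z)/7 (Q(T, Z) = -(-5*(-5 + Z))*T/7 = -(25 - 5*Z)*T/7 = -T*(25 - 5*Z)/7)
√((Q(-116, 70) + v(-30)) - 8486) = √(((5/7)*(-116)*(-5 + 70) + 337/21) - 8486) = √(((5/7)*(-116)*65 + 337/21) - 8486) = √((-37700/7 + 337/21) - 8486) = √(-16109/3 - 8486) = √(-41567/3) = I*√124701/3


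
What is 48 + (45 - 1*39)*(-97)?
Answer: -534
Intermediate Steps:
48 + (45 - 1*39)*(-97) = 48 + (45 - 39)*(-97) = 48 + 6*(-97) = 48 - 582 = -534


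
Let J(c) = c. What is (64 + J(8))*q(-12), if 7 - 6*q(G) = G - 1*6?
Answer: 300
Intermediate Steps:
q(G) = 13/6 - G/6 (q(G) = 7/6 - (G - 1*6)/6 = 7/6 - (G - 6)/6 = 7/6 - (-6 + G)/6 = 7/6 + (1 - G/6) = 13/6 - G/6)
(64 + J(8))*q(-12) = (64 + 8)*(13/6 - ⅙*(-12)) = 72*(13/6 + 2) = 72*(25/6) = 300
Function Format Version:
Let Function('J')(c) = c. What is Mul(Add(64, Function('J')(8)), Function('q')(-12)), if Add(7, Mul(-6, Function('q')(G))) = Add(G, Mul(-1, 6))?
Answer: 300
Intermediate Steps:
Function('q')(G) = Add(Rational(13, 6), Mul(Rational(-1, 6), G)) (Function('q')(G) = Add(Rational(7, 6), Mul(Rational(-1, 6), Add(G, Mul(-1, 6)))) = Add(Rational(7, 6), Mul(Rational(-1, 6), Add(G, -6))) = Add(Rational(7, 6), Mul(Rational(-1, 6), Add(-6, G))) = Add(Rational(7, 6), Add(1, Mul(Rational(-1, 6), G))) = Add(Rational(13, 6), Mul(Rational(-1, 6), G)))
Mul(Add(64, Function('J')(8)), Function('q')(-12)) = Mul(Add(64, 8), Add(Rational(13, 6), Mul(Rational(-1, 6), -12))) = Mul(72, Add(Rational(13, 6), 2)) = Mul(72, Rational(25, 6)) = 300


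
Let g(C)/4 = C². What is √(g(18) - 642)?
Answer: √654 ≈ 25.573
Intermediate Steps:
g(C) = 4*C²
√(g(18) - 642) = √(4*18² - 642) = √(4*324 - 642) = √(1296 - 642) = √654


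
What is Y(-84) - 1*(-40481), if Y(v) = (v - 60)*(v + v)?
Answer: 64673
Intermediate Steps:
Y(v) = 2*v*(-60 + v) (Y(v) = (-60 + v)*(2*v) = 2*v*(-60 + v))
Y(-84) - 1*(-40481) = 2*(-84)*(-60 - 84) - 1*(-40481) = 2*(-84)*(-144) + 40481 = 24192 + 40481 = 64673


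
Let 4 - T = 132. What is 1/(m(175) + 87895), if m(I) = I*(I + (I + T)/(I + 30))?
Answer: 41/4860965 ≈ 8.4345e-6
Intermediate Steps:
T = -128 (T = 4 - 1*132 = 4 - 132 = -128)
m(I) = I*(I + (-128 + I)/(30 + I)) (m(I) = I*(I + (I - 128)/(I + 30)) = I*(I + (-128 + I)/(30 + I)))
1/(m(175) + 87895) = 1/(175*(-128 + 175² + 31*175)/(30 + 175) + 87895) = 1/(175*(-128 + 30625 + 5425)/205 + 87895) = 1/(175*(1/205)*35922 + 87895) = 1/(1257270/41 + 87895) = 1/(4860965/41) = 41/4860965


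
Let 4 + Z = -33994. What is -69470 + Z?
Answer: -103468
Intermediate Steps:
Z = -33998 (Z = -4 - 33994 = -33998)
-69470 + Z = -69470 - 33998 = -103468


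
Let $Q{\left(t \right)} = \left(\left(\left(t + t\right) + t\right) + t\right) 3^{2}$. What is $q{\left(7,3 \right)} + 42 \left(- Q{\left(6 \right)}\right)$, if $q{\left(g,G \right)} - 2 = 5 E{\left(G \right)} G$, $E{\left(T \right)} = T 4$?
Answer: $-8890$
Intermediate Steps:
$E{\left(T \right)} = 4 T$
$q{\left(g,G \right)} = 2 + 20 G^{2}$ ($q{\left(g,G \right)} = 2 + 5 \cdot 4 G G = 2 + 20 G G = 2 + 20 G^{2}$)
$Q{\left(t \right)} = 36 t$ ($Q{\left(t \right)} = \left(\left(2 t + t\right) + t\right) 9 = \left(3 t + t\right) 9 = 4 t 9 = 36 t$)
$q{\left(7,3 \right)} + 42 \left(- Q{\left(6 \right)}\right) = \left(2 + 20 \cdot 3^{2}\right) + 42 \left(- 36 \cdot 6\right) = \left(2 + 20 \cdot 9\right) + 42 \left(\left(-1\right) 216\right) = \left(2 + 180\right) + 42 \left(-216\right) = 182 - 9072 = -8890$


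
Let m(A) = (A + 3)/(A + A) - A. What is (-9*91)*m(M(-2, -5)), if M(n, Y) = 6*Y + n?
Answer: -1701063/64 ≈ -26579.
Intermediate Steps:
M(n, Y) = n + 6*Y
m(A) = -A + (3 + A)/(2*A) (m(A) = (3 + A)/((2*A)) - A = (3 + A)*(1/(2*A)) - A = (3 + A)/(2*A) - A = -A + (3 + A)/(2*A))
(-9*91)*m(M(-2, -5)) = (-9*91)*(½ - (-2 + 6*(-5)) + 3/(2*(-2 + 6*(-5)))) = -819*(½ - (-2 - 30) + 3/(2*(-2 - 30))) = -819*(½ - 1*(-32) + (3/2)/(-32)) = -819*(½ + 32 + (3/2)*(-1/32)) = -819*(½ + 32 - 3/64) = -819*2077/64 = -1701063/64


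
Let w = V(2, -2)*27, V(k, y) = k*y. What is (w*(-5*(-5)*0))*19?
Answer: 0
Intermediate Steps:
w = -108 (w = (2*(-2))*27 = -4*27 = -108)
(w*(-5*(-5)*0))*19 = -108*(-5*(-5))*0*19 = -2700*0*19 = -108*0*19 = 0*19 = 0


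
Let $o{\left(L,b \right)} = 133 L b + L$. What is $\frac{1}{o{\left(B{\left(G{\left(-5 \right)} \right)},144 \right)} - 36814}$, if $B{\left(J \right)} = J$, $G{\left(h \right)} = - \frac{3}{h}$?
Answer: $- \frac{5}{126611} \approx -3.9491 \cdot 10^{-5}$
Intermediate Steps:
$o{\left(L,b \right)} = L + 133 L b$ ($o{\left(L,b \right)} = 133 L b + L = L + 133 L b$)
$\frac{1}{o{\left(B{\left(G{\left(-5 \right)} \right)},144 \right)} - 36814} = \frac{1}{- \frac{3}{-5} \left(1 + 133 \cdot 144\right) - 36814} = \frac{1}{\left(-3\right) \left(- \frac{1}{5}\right) \left(1 + 19152\right) - 36814} = \frac{1}{\frac{3}{5} \cdot 19153 - 36814} = \frac{1}{\frac{57459}{5} - 36814} = \frac{1}{- \frac{126611}{5}} = - \frac{5}{126611}$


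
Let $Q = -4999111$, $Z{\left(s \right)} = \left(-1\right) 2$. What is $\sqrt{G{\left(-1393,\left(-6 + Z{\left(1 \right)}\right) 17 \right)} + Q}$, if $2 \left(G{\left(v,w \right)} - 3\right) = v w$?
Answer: $8 i \sqrt{76631} \approx 2214.6 i$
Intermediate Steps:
$Z{\left(s \right)} = -2$
$G{\left(v,w \right)} = 3 + \frac{v w}{2}$
$\sqrt{G{\left(-1393,\left(-6 + Z{\left(1 \right)}\right) 17 \right)} + Q} = \sqrt{\left(3 + \frac{1}{2} \left(-1393\right) \left(-6 - 2\right) 17\right) - 4999111} = \sqrt{\left(3 + \frac{1}{2} \left(-1393\right) \left(\left(-8\right) 17\right)\right) - 4999111} = \sqrt{\left(3 + \frac{1}{2} \left(-1393\right) \left(-136\right)\right) - 4999111} = \sqrt{\left(3 + 94724\right) - 4999111} = \sqrt{94727 - 4999111} = \sqrt{-4904384} = 8 i \sqrt{76631}$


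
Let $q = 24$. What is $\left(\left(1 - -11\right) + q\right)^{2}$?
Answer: $1296$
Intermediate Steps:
$\left(\left(1 - -11\right) + q\right)^{2} = \left(\left(1 - -11\right) + 24\right)^{2} = \left(\left(1 + 11\right) + 24\right)^{2} = \left(12 + 24\right)^{2} = 36^{2} = 1296$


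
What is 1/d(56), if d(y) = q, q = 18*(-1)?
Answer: -1/18 ≈ -0.055556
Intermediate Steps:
q = -18
d(y) = -18
1/d(56) = 1/(-18) = -1/18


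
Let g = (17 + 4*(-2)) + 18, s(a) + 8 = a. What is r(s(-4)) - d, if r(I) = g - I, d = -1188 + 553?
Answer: 674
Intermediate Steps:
s(a) = -8 + a
g = 27 (g = (17 - 8) + 18 = 9 + 18 = 27)
d = -635
r(I) = 27 - I
r(s(-4)) - d = (27 - (-8 - 4)) - 1*(-635) = (27 - 1*(-12)) + 635 = (27 + 12) + 635 = 39 + 635 = 674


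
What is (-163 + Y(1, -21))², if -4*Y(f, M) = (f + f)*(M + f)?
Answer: 23409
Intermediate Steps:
Y(f, M) = -f*(M + f)/2 (Y(f, M) = -(f + f)*(M + f)/4 = -2*f*(M + f)/4 = -f*(M + f)/2)
(-163 + Y(1, -21))² = (-163 - ½*1*(-21 + 1))² = (-163 - ½*1*(-20))² = (-163 + 10)² = (-153)² = 23409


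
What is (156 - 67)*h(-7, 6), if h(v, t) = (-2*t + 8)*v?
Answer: 2492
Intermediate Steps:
h(v, t) = v*(8 - 2*t) (h(v, t) = (8 - 2*t)*v = v*(8 - 2*t))
(156 - 67)*h(-7, 6) = (156 - 67)*(2*(-7)*(4 - 1*6)) = 89*(2*(-7)*(4 - 6)) = 89*(2*(-7)*(-2)) = 89*28 = 2492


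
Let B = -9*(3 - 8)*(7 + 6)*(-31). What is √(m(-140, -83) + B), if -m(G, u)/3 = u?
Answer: I*√17886 ≈ 133.74*I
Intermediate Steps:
m(G, u) = -3*u
B = -18135 (B = -(-45)*13*(-31) = -9*(-65)*(-31) = 585*(-31) = -18135)
√(m(-140, -83) + B) = √(-3*(-83) - 18135) = √(249 - 18135) = √(-17886) = I*√17886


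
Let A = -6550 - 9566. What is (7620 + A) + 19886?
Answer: 11390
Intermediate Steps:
A = -16116
(7620 + A) + 19886 = (7620 - 16116) + 19886 = -8496 + 19886 = 11390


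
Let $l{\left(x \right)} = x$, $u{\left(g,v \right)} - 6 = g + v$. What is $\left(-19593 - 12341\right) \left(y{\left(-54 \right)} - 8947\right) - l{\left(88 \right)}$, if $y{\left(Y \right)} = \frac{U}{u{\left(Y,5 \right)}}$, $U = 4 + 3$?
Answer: $\frac{12285900168}{43} \approx 2.8572 \cdot 10^{8}$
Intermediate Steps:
$u{\left(g,v \right)} = 6 + g + v$ ($u{\left(g,v \right)} = 6 + \left(g + v\right) = 6 + g + v$)
$U = 7$
$y{\left(Y \right)} = \frac{7}{11 + Y}$ ($y{\left(Y \right)} = \frac{7}{6 + Y + 5} = \frac{7}{11 + Y}$)
$\left(-19593 - 12341\right) \left(y{\left(-54 \right)} - 8947\right) - l{\left(88 \right)} = \left(-19593 - 12341\right) \left(\frac{7}{11 - 54} - 8947\right) - 88 = - 31934 \left(\frac{7}{-43} - 8947\right) - 88 = - 31934 \left(7 \left(- \frac{1}{43}\right) - 8947\right) - 88 = - 31934 \left(- \frac{7}{43} - 8947\right) - 88 = \left(-31934\right) \left(- \frac{384728}{43}\right) - 88 = \frac{12285903952}{43} - 88 = \frac{12285900168}{43}$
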